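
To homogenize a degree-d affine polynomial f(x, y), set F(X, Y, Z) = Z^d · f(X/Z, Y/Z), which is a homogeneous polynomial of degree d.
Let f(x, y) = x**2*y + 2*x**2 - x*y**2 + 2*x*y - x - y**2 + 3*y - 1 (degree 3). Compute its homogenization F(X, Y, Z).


F(X, Y, Z) = X**2*Y + 2*X**2*Z - X*Y**2 + 2*X*Y*Z - X*Z**2 - Y**2*Z + 3*Y*Z**2 - Z**3

deg(f) = 3.
Substitute x = X/Z, y = Y/Z into f, then multiply by Z^3.
  monomial 1·x^2·y^1 ↦ 1·X^2·Y^1·Z^0.
  monomial 2·x^2·y^0 ↦ 2·X^2·Y^0·Z^1.
  monomial -1·x^1·y^2 ↦ -1·X^1·Y^2·Z^0.
  monomial 2·x^1·y^1 ↦ 2·X^1·Y^1·Z^1.
  monomial -1·x^1·y^0 ↦ -1·X^1·Y^0·Z^2.
  monomial -1·x^0·y^2 ↦ -1·X^0·Y^2·Z^1.
  monomial 3·x^0·y^1 ↦ 3·X^0·Y^1·Z^2.
  monomial -1·x^0·y^0 ↦ -1·X^0·Y^0·Z^3.
Collecting: F(X, Y, Z) = X**2*Y + 2*X**2*Z - X*Y**2 + 2*X*Y*Z - X*Z**2 - Y**2*Z + 3*Y*Z**2 - Z**3.


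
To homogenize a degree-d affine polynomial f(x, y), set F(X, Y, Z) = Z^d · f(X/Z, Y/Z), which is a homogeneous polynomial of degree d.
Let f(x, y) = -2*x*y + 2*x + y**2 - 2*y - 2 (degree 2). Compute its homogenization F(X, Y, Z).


F(X, Y, Z) = -2*X*Y + 2*X*Z + Y**2 - 2*Y*Z - 2*Z**2

deg(f) = 2.
Substitute x = X/Z, y = Y/Z into f, then multiply by Z^2.
  monomial -2·x^1·y^1 ↦ -2·X^1·Y^1·Z^0.
  monomial 2·x^1·y^0 ↦ 2·X^1·Y^0·Z^1.
  monomial 1·x^0·y^2 ↦ 1·X^0·Y^2·Z^0.
  monomial -2·x^0·y^1 ↦ -2·X^0·Y^1·Z^1.
  monomial -2·x^0·y^0 ↦ -2·X^0·Y^0·Z^2.
Collecting: F(X, Y, Z) = -2*X*Y + 2*X*Z + Y**2 - 2*Y*Z - 2*Z**2.


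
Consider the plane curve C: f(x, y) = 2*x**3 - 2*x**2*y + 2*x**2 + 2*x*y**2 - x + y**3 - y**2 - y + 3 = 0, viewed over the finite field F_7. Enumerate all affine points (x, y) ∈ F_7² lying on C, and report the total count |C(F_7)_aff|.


Affine F_7-points: {(0, 5), (3, 4), (4, 4), (4, 5), (5, 6)}; count = 5.

For each of the 49 pairs (x, y) ∈ F_7², evaluate f(x, y) mod 7. Record the zeros.
  x = 0: [0↦3, 1↦2, 2↦5, 3↦4, 4↦5, 5↦0, 6↦2]  zeros at y ∈ {5}
  x = 1: [0↦6, 1↦5, 2↦5, 3↦5, 4↦4, 5↦1, 6↦2]  zeros at y ∈ ∅
  x = 2: [0↦4, 1↦6, 2↦6, 3↦3, 4↦3, 5↦5, 6↦1]  zeros at y ∈ ∅
  x = 3: [0↦2, 1↦3, 2↦6, 3↦3, 4↦0, 5↦3, 6↦4]  zeros at y ∈ {4}
  x = 4: [0↦5, 1↦1, 2↦3, 3↦3, 4↦0, 5↦0, 6↦2]  zeros at y ∈ {4, 5}
  x = 5: [0↦4, 1↦5, 2↦2, 3↦1, 4↦1, 5↦1, 6↦0]  zeros at y ∈ {6}
  x = 6: [0↦4, 1↦6, 2↦1, 3↦2, 4↦1, 5↦4, 6↦3]  zeros at y ∈ ∅
Collecting zeros: affine points = {(0, 5), (3, 4), (4, 4), (4, 5), (5, 6)}.
Total count |C(F_7)_aff| = 5.


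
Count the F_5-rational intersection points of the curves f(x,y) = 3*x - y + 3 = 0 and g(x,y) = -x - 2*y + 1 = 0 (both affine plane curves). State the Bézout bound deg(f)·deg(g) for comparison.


Common zeros: {(0, 3)}; count = 1; Bézout bound = 1.

deg(f) = 1, deg(g) = 1, so Bézout bound = 1.
Scan x ∈ F_5. For each x, list the y ∈ F_5 with f(x, y) ≡ 0 and those with g(x, y) ≡ 0 (mod 5); the common zeros in that column are the intersection.
  x = 0: f ≡ 0 at y ∈ {3}; g ≡ 0 at y ∈ {3}; common: {3}.
  x = 1: f ≡ 0 at y ∈ {1}; g ≡ 0 at y ∈ {0}; common: ∅.
  x = 2: f ≡ 0 at y ∈ {4}; g ≡ 0 at y ∈ {2}; common: ∅.
  x = 3: f ≡ 0 at y ∈ {2}; g ≡ 0 at y ∈ {4}; common: ∅.
  x = 4: f ≡ 0 at y ∈ {0}; g ≡ 0 at y ∈ {1}; common: ∅.
Collecting: common zeros = {(0, 3)}, so the count is 1.
Comparison with the Bézout bound: 1 ≤ 1 = deg(f)·deg(g), as expected for curves with no common component (the bound is attained).


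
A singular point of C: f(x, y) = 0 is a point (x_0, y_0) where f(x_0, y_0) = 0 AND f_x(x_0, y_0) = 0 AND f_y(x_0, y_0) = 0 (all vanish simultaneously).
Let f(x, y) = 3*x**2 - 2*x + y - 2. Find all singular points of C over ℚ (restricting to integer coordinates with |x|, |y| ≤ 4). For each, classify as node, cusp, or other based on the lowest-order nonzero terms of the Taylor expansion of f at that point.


No singular points in the scanned grid; C is smooth there.

Compute partial derivatives:
  f_x = 6*x - 2.
  f_y = 1.
f_y = 1 is a nonzero constant, so f_y never vanishes: no point (x, y) can satisfy f = f_x = f_y = 0. In particular no (x, y) ∈ {−4, ..., 4}² is singular; the curve is smooth.


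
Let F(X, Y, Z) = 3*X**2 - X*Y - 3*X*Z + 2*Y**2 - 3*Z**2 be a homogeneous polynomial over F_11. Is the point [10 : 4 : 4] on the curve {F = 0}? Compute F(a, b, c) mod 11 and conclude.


F(10,4,4) ≡ 3 (mod 11); P is NOT on the curve.

Evaluate F(10, 4, 4) term-by-term (mod 11).
  3*X**2 ↦ 3·100·1·1 = 300
  -X*Y ↦ -1·10·4·1 = -40
  -3*X*Z ↦ -3·10·1·4 = -120
  2*Y**2 ↦ 2·1·16·1 = 32
  -3*Z**2 ↦ -3·1·1·16 = -48
Sum: F(10, 4, 4) = (300) + (-40) + (-120) + (32) + (-48) = 124.
Reducing mod 11: 124 ≡ 3 (mod 11).
Since F(a, b, c) ≡ 3 ≠ 0 (mod 11), P does NOT lie on the curve.


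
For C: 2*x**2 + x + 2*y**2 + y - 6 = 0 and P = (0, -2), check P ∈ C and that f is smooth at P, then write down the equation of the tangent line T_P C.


Tangent line at P: x - 7*y - 14 = 0.

Step 1: f(0, -2) = 0, so P lies on C.
Step 2: partial derivatives
  f_x(x, y) = 4*x + 1, f_y(x, y) = 4*y + 1.
  f_x(P) = 1, f_y(P) = -7 (gradient nonzero, so P is smooth).
Step 3: tangent line at P: 1·(x − 0) + -7·(y − -2) = 0.
Expanding: x - 7*y - 14 = 0.


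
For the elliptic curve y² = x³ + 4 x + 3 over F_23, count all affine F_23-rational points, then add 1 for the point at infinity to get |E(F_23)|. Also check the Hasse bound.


Affine points = {(0, 7), (0, 16), (1, 10), (1, 13), (6, 6), (6, 17), (7, 11), (7, 12), (8, 8), (8, 15), (9, 3), (9, 20), (10, 10), (10, 13), (12, 10), (12, 13), (16, 0), (17, 4), (17, 19)}; affine count = 19; |E(F_23)| = 20.

Discriminant check: Δ ∝ 4a³ + 27b² = 4·4³ + 27·3² = 4·64 + 27·9 ≡ 16 (mod 23). Nonzero ⇒ E is nonsingular.
For each x ∈ F_23, compute rhs = x³ + 4·x + 3 mod 23, then count y ∈ F_23 with y² ≡ rhs.
  x = 0: rhs = 3, matching y values: 7, 16 (2 points).
  x = 1: rhs = 8, matching y values: 10, 13 (2 points).
  x = 2: rhs = 19, matching y values: none (0 points).
  x = 3: rhs = 19, matching y values: none (0 points).
  x = 4: rhs = 14, matching y values: none (0 points).
  x = 5: rhs = 10, matching y values: none (0 points).
  x = 6: rhs = 13, matching y values: 6, 17 (2 points).
  x = 7: rhs = 6, matching y values: 11, 12 (2 points).
  x = 8: rhs = 18, matching y values: 8, 15 (2 points).
  x = 9: rhs = 9, matching y values: 3, 20 (2 points).
  x = 10: rhs = 8, matching y values: 10, 13 (2 points).
  x = 11: rhs = 21, matching y values: none (0 points).
  x = 12: rhs = 8, matching y values: 10, 13 (2 points).
  x = 13: rhs = 21, matching y values: none (0 points).
  x = 14: rhs = 20, matching y values: none (0 points).
  x = 15: rhs = 11, matching y values: none (0 points).
  x = 16: rhs = 0, matching y values: 0 (1 points).
  x = 17: rhs = 16, matching y values: 4, 19 (2 points).
  x = 18: rhs = 19, matching y values: none (0 points).
  x = 19: rhs = 15, matching y values: none (0 points).
  x = 20: rhs = 10, matching y values: none (0 points).
  x = 21: rhs = 10, matching y values: none (0 points).
  x = 22: rhs = 21, matching y values: none (0 points).
Total affine count: 19.
Full point count |E(F_23)| = 19 + 1 = 20.
Hasse bound: |20 − (23+1)| = |-4| = 4 ≤ 2√23 ≈ 9.5917 ✓.


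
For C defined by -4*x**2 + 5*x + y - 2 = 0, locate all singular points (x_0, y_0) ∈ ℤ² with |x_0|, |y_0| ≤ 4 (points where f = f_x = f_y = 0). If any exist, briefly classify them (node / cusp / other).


No singular points in the scanned grid; C is smooth there.

Compute partial derivatives:
  f_x = 5 - 8*x.
  f_y = 1.
f_y = 1 is a nonzero constant, so f_y never vanishes: no point (x, y) can satisfy f = f_x = f_y = 0. In particular no (x, y) ∈ {−4, ..., 4}² is singular; the curve is smooth.


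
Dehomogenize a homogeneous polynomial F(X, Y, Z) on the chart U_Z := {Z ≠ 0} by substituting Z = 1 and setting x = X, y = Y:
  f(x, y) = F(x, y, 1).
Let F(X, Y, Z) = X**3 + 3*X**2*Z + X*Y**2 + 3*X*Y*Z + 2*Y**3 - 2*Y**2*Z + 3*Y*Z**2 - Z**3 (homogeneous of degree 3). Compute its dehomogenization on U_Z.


f(x, y) = x**3 + 3*x**2 + x*y**2 + 3*x*y + 2*y**3 - 2*y**2 + 3*y - 1

On U_Z we set Z = 1. Each monomial c·X^i·Y^j·Z^k in F becomes c·x^i·y^j·1^k = c·x^i·y^j.
Substituting Z = 1: F(X, Y, 1) = x**3 + 3*x**2 + x*y**2 + 3*x*y + 2*y**3 - 2*y**2 + 3*y - 1.
Note: deg(f) ≤ deg(F) = 3; strict inequality happens when F is divisible by Z (lost terms).


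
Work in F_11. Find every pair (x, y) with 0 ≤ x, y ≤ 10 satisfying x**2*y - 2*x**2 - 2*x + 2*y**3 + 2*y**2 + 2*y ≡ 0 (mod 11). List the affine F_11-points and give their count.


Affine F_11-points: {(0, 0), (1, 3), (2, 6), (2, 7), (2, 8), (3, 2), (4, 6), (5, 7), (10, 0)}; count = 9.

For each of the 121 pairs (x, y) ∈ F_11², evaluate f(x, y) mod 11. Record the zeros.
  x = 0: [0↦0, 1↦6, 2↦6, 3↦1, 4↦3, 5↦2, 6↦10, 7↦6, 8↦2, 9↦10, 10↦9]  zeros at y ∈ {0}
  x = 1: [0↦7, 1↦3, 2↦4, 3↦0, 4↦3, 5↦3, 6↦1, 7↦9, 8↦6, 9↦4, 10↦4]  zeros at y ∈ {3}
  x = 2: [0↦10, 1↦9, 2↦2, 3↦1, 4↦7, 5↦10, 6↦0, 7↦0, 8↦0, 9↦1, 10↦4]  zeros at y ∈ {6, 7, 8}
  x = 3: [0↦9, 1↦2, 2↦0, 3↦4, 4↦4, 5↦1, 6↦7, 7↦1, 8↦6, 9↦1, 10↦9]  zeros at y ∈ {2}
  x = 4: [0↦4, 1↦4, 2↦9, 3↦9, 4↦5, 5↦9, 6↦0, 7↦1, 8↦2, 9↦4, 10↦8]  zeros at y ∈ {6}
  x = 5: [0↦6, 1↦4, 2↦7, 3↦5, 4↦10, 5↦1, 6↦1, 7↦0, 8↦10, 9↦10, 10↦1]  zeros at y ∈ {7}
  x = 6: [0↦4, 1↦2, 2↦5, 3↦3, 4↦8, 5↦10, 6↦10, 7↦9, 8↦8, 9↦8, 10↦10]  zeros at y ∈ ∅
  x = 7: [0↦9, 1↦9, 2↦3, 3↦3, 4↦10, 5↦3, 6↦5, 7↦6, 8↦7, 9↦9, 10↦2]  zeros at y ∈ ∅
  x = 8: [0↦10, 1↦3, 2↦1, 3↦5, 4↦5, 5↦2, 6↦8, 7↦2, 8↦7, 9↦2, 10↦10]  zeros at y ∈ ∅
  x = 9: [0↦7, 1↦6, 2↦10, 3↦9, 4↦4, 5↦7, 6↦8, 7↦8, 8↦8, 9↦9, 10↦1]  zeros at y ∈ ∅
  x = 10: [0↦0, 1↦7, 2↦8, 3↦4, 4↦7, 5↦7, 6↦5, 7↦2, 8↦10, 9↦8, 10↦8]  zeros at y ∈ {0}
Collecting zeros: affine points = {(0, 0), (1, 3), (2, 6), (2, 7), (2, 8), (3, 2), (4, 6), (5, 7), (10, 0)}.
Total count |C(F_11)_aff| = 9.


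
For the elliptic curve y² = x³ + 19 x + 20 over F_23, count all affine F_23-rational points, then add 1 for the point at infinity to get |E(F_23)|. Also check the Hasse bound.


Affine points = {(3, 9), (3, 14), (7, 6), (7, 17), (9, 0), (13, 7), (13, 16), (15, 0), (16, 2), (16, 21), (17, 9), (17, 14), (19, 8), (19, 15), (22, 0)}; affine count = 15; |E(F_23)| = 16.

Discriminant check: Δ ∝ 4a³ + 27b² = 4·19³ + 27·20² = 4·6859 + 27·400 ≡ 10 (mod 23). Nonzero ⇒ E is nonsingular.
For each x ∈ F_23, compute rhs = x³ + 19·x + 20 mod 23, then count y ∈ F_23 with y² ≡ rhs.
  x = 0: rhs = 20, matching y values: none (0 points).
  x = 1: rhs = 17, matching y values: none (0 points).
  x = 2: rhs = 20, matching y values: none (0 points).
  x = 3: rhs = 12, matching y values: 9, 14 (2 points).
  x = 4: rhs = 22, matching y values: none (0 points).
  x = 5: rhs = 10, matching y values: none (0 points).
  x = 6: rhs = 5, matching y values: none (0 points).
  x = 7: rhs = 13, matching y values: 6, 17 (2 points).
  x = 8: rhs = 17, matching y values: none (0 points).
  x = 9: rhs = 0, matching y values: 0 (1 points).
  x = 10: rhs = 14, matching y values: none (0 points).
  x = 11: rhs = 19, matching y values: none (0 points).
  x = 12: rhs = 21, matching y values: none (0 points).
  x = 13: rhs = 3, matching y values: 7, 16 (2 points).
  x = 14: rhs = 17, matching y values: none (0 points).
  x = 15: rhs = 0, matching y values: 0 (1 points).
  x = 16: rhs = 4, matching y values: 2, 21 (2 points).
  x = 17: rhs = 12, matching y values: 9, 14 (2 points).
  x = 18: rhs = 7, matching y values: none (0 points).
  x = 19: rhs = 18, matching y values: 8, 15 (2 points).
  x = 20: rhs = 5, matching y values: none (0 points).
  x = 21: rhs = 20, matching y values: none (0 points).
  x = 22: rhs = 0, matching y values: 0 (1 points).
Total affine count: 15.
Full point count |E(F_23)| = 15 + 1 = 16.
Hasse bound: |16 − (23+1)| = |-8| = 8 ≤ 2√23 ≈ 9.5917 ✓.


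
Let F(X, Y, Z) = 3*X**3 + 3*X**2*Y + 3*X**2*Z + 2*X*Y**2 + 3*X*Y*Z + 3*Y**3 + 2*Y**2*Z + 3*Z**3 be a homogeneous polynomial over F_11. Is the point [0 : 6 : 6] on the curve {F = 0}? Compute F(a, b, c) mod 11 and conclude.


F(0,6,6) ≡ 1 (mod 11); P is NOT on the curve.

Evaluate F(0, 6, 6) term-by-term (mod 11).
  3*X**3 ↦ 3·0·1·1 = 0
  3*X**2*Y ↦ 3·0·6·1 = 0
  3*X**2*Z ↦ 3·0·1·6 = 0
  2*X*Y**2 ↦ 2·0·36·1 = 0
  3*X*Y*Z ↦ 3·0·6·6 = 0
  3*Y**3 ↦ 3·1·216·1 = 648
  2*Y**2*Z ↦ 2·1·36·6 = 432
  3*Z**3 ↦ 3·1·1·216 = 648
Sum: F(0, 6, 6) = (0) + (0) + (0) + (0) + (0) + (648) + (432) + (648) = 1728.
Reducing mod 11: 1728 ≡ 1 (mod 11).
Since F(a, b, c) ≡ 1 ≠ 0 (mod 11), P does NOT lie on the curve.


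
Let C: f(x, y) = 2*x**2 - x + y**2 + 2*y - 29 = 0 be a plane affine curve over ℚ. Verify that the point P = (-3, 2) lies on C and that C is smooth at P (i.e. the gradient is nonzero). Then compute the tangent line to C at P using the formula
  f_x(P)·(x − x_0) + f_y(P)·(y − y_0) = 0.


Tangent line at P: -13*x + 6*y - 51 = 0.

Step 1: f(-3, 2) = 0, so P lies on C.
Step 2: partial derivatives
  f_x(x, y) = 4*x - 1, f_y(x, y) = 2*y + 2.
  f_x(P) = -13, f_y(P) = 6 (gradient nonzero, so P is smooth).
Step 3: tangent line at P: -13·(x − -3) + 6·(y − 2) = 0.
Expanding: -13*x + 6*y - 51 = 0.


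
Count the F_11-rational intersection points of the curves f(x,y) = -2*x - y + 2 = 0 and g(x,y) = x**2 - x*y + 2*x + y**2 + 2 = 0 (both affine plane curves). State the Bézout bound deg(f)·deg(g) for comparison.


Common zeros: ∅; count = 0; Bézout bound = 2.

deg(f) = 1, deg(g) = 2, so Bézout bound = 2.
Scan x ∈ F_11. For each x, list the y ∈ F_11 with f(x, y) ≡ 0 and those with g(x, y) ≡ 0 (mod 11); the common zeros in that column are the intersection.
  x = 0: f ≡ 0 at y ∈ {2}; g ≡ 0 at y ∈ {3, 8}; common: ∅.
  x = 1: f ≡ 0 at y ∈ {0}; g ≡ 0 at y ∈ {3, 9}; common: ∅.
  x = 2: f ≡ 0 at y ∈ {9}; g ≡ 0 at y ∈ ∅; common: ∅.
  x = 3: f ≡ 0 at y ∈ {7}; g ≡ 0 at y ∈ ∅; common: ∅.
  x = 4: f ≡ 0 at y ∈ {5}; g ≡ 0 at y ∈ {2}; common: ∅.
  x = 5: f ≡ 0 at y ∈ {3}; g ≡ 0 at y ∈ {1, 4}; common: ∅.
  x = 6: f ≡ 0 at y ∈ {1}; g ≡ 0 at y ∈ {8, 9}; common: ∅.
  x = 7: f ≡ 0 at y ∈ {10}; g ≡ 0 at y ∈ {2, 5}; common: ∅.
  x = 8: f ≡ 0 at y ∈ {8}; g ≡ 0 at y ∈ {4}; common: ∅.
  x = 9: f ≡ 0 at y ∈ {6}; g ≡ 0 at y ∈ ∅; common: ∅.
  x = 10: f ≡ 0 at y ∈ {4}; g ≡ 0 at y ∈ ∅; common: ∅.
Collecting: common zeros = ∅, so the count is 0.
Comparison with the Bézout bound: 0 ≤ 2 = deg(f)·deg(g), as expected for curves with no common component (the affine F_11-count falls short of the bound because intersections may lie at infinity, over extension fields, or carry multiplicity).


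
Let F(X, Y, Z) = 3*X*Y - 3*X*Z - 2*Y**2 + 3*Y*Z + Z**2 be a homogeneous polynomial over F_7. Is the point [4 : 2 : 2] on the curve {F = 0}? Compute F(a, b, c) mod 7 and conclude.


F(4,2,2) ≡ 1 (mod 7); P is NOT on the curve.

Evaluate F(4, 2, 2) term-by-term (mod 7).
  3*X*Y ↦ 3·4·2·1 = 24
  -3*X*Z ↦ -3·4·1·2 = -24
  -2*Y**2 ↦ -2·1·4·1 = -8
  3*Y*Z ↦ 3·1·2·2 = 12
  Z**2 ↦ 1·1·1·4 = 4
Sum: F(4, 2, 2) = (24) + (-24) + (-8) + (12) + (4) = 8.
Reducing mod 7: 8 ≡ 1 (mod 7).
Since F(a, b, c) ≡ 1 ≠ 0 (mod 7), P does NOT lie on the curve.


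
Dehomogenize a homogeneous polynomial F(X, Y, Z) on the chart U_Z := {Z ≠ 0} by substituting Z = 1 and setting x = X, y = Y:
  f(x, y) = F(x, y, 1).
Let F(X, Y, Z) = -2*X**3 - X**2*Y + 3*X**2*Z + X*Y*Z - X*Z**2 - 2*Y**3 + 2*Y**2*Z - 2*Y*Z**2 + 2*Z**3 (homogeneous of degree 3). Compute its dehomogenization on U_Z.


f(x, y) = -2*x**3 - x**2*y + 3*x**2 + x*y - x - 2*y**3 + 2*y**2 - 2*y + 2

On U_Z we set Z = 1. Each monomial c·X^i·Y^j·Z^k in F becomes c·x^i·y^j·1^k = c·x^i·y^j.
Substituting Z = 1: F(X, Y, 1) = -2*x**3 - x**2*y + 3*x**2 + x*y - x - 2*y**3 + 2*y**2 - 2*y + 2.
Note: deg(f) ≤ deg(F) = 3; strict inequality happens when F is divisible by Z (lost terms).


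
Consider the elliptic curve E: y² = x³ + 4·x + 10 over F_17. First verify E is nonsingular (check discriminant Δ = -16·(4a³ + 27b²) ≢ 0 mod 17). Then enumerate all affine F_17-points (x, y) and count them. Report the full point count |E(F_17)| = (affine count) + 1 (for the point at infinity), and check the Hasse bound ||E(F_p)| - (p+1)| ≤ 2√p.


Affine points = {(1, 7), (1, 10), (2, 3), (2, 14), (3, 7), (3, 10), (5, 6), (5, 11), (10, 8), (10, 9), (11, 5), (11, 12), (12, 1), (12, 16), (13, 7), (13, 10)}; affine count = 16; |E(F_17)| = 17.

Discriminant check: Δ ∝ 4a³ + 27b² = 4·4³ + 27·10² = 4·64 + 27·100 ≡ 15 (mod 17). Nonzero ⇒ E is nonsingular.
For each x ∈ F_17, compute rhs = x³ + 4·x + 10 mod 17, then count y ∈ F_17 with y² ≡ rhs.
  x = 0: rhs = 10, matching y values: none (0 points).
  x = 1: rhs = 15, matching y values: 7, 10 (2 points).
  x = 2: rhs = 9, matching y values: 3, 14 (2 points).
  x = 3: rhs = 15, matching y values: 7, 10 (2 points).
  x = 4: rhs = 5, matching y values: none (0 points).
  x = 5: rhs = 2, matching y values: 6, 11 (2 points).
  x = 6: rhs = 12, matching y values: none (0 points).
  x = 7: rhs = 7, matching y values: none (0 points).
  x = 8: rhs = 10, matching y values: none (0 points).
  x = 9: rhs = 10, matching y values: none (0 points).
  x = 10: rhs = 13, matching y values: 8, 9 (2 points).
  x = 11: rhs = 8, matching y values: 5, 12 (2 points).
  x = 12: rhs = 1, matching y values: 1, 16 (2 points).
  x = 13: rhs = 15, matching y values: 7, 10 (2 points).
  x = 14: rhs = 5, matching y values: none (0 points).
  x = 15: rhs = 11, matching y values: none (0 points).
  x = 16: rhs = 5, matching y values: none (0 points).
Total affine count: 16.
Full point count |E(F_17)| = 16 + 1 = 17.
Hasse bound: |17 − (17+1)| = |-1| = 1 ≤ 2√17 ≈ 8.2462 ✓.


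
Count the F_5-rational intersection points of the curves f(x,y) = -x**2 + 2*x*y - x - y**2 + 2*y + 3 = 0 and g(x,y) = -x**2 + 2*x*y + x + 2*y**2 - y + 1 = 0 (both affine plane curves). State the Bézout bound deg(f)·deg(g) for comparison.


Common zeros: ∅; count = 0; Bézout bound = 4.

deg(f) = 2, deg(g) = 2, so Bézout bound = 4.
Scan x ∈ F_5. For each x, list the y ∈ F_5 with f(x, y) ≡ 0 and those with g(x, y) ≡ 0 (mod 5); the common zeros in that column are the intersection.
  x = 0: f ≡ 0 at y ∈ {3, 4}; g ≡ 0 at y ∈ ∅; common: ∅.
  x = 1: f ≡ 0 at y ∈ {2}; g ≡ 0 at y ∈ ∅; common: ∅.
  x = 2: f ≡ 0 at y ∈ {2, 4}; g ≡ 0 at y ∈ ∅; common: ∅.
  x = 3: f ≡ 0 at y ∈ ∅; g ≡ 0 at y ∈ {0}; common: ∅.
  x = 4: f ≡ 0 at y ∈ ∅; g ≡ 0 at y ∈ ∅; common: ∅.
Collecting: common zeros = ∅, so the count is 0.
Comparison with the Bézout bound: 0 ≤ 4 = deg(f)·deg(g), as expected for curves with no common component (the affine F_5-count falls short of the bound because intersections may lie at infinity, over extension fields, or carry multiplicity).


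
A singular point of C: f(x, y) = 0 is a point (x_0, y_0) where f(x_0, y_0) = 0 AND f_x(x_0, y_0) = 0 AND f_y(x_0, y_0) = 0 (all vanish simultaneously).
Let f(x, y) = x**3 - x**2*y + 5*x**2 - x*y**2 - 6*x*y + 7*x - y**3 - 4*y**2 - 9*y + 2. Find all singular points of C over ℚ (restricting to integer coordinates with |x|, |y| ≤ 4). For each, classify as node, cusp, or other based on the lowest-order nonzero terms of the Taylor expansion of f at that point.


Singular points: {(-2, -1)}; classification: cusp.

Compute partial derivatives:
  f_x = 3*x**2 - 2*x*y + 10*x - y**2 - 6*y + 7.
  f_y = -x**2 - 2*x*y - 6*x - 3*y**2 - 8*y - 9.
Scan x_0 ∈ {−4, ..., 4}. For each x_0, f_y(x_0, y) is a polynomial in y; find its integer roots y ∈ {−4, ..., 4}, then test f_x and f at those candidates.
  x = -4: f_y(-4, y) = -3*y**2 - 1; no integer root y with |y| ≤ 4.
  x = -3: f_y(-3, y) = -3*y**2 - 2*y; vanishes at y ∈ {0}. (-3, 0): f_x = 4 ≠ 0.
  x = -2: f_y(-2, y) = -3*y**2 - 4*y - 1; vanishes at y ∈ {-1}. (-2, -1): f_x = 0, f = 0 — SINGULAR.
  x = -1: f_y(-1, y) = -3*y**2 - 6*y - 4; no integer root y with |y| ≤ 4.
  x = 0: f_y(0, y) = -3*y**2 - 8*y - 9; no integer root y with |y| ≤ 4.
  x = 1: f_y(1, y) = -3*y**2 - 10*y - 16; no integer root y with |y| ≤ 4.
  x = 2: f_y(2, y) = -3*y**2 - 12*y - 25; no integer root y with |y| ≤ 4.
  x = 3: f_y(3, y) = -3*y**2 - 14*y - 36; no integer root y with |y| ≤ 4.
  x = 4: f_y(4, y) = -3*y**2 - 16*y - 49; no integer root y with |y| ≤ 4.
Only singular point on the grid: (-2, -1).
Classify: substitute x = -2 + u, y = -1 + v and expand: f = u**3 - u**2*v - u*v**2 - v**3 + v**2.
No constant or linear terms (consistent with a singular point). Quadratic part: v**2. Cubic part: u**3 - u**2*v - u*v**2 - v**3.
The quadratic part v**2 is a perfect square, so there is a single (double) tangent line v = 0, i.e. y = -1. Restricting the cubic part to that line (v = 0) leaves u**3 ≠ 0, so f is not divisible by v and the branch is v² ≈ -u**3 to lowest order — this is a cusp.
Classification: cusp.


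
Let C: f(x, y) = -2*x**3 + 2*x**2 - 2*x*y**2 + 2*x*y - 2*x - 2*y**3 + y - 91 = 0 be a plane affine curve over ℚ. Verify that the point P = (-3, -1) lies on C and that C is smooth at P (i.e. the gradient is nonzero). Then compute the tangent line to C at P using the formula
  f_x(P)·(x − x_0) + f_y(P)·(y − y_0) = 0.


Tangent line at P: -72*x - 23*y - 239 = 0.

Step 1: f(-3, -1) = 0, so P lies on C.
Step 2: partial derivatives
  f_x(x, y) = -6*x**2 + 4*x - 2*y**2 + 2*y - 2, f_y(x, y) = -4*x*y + 2*x - 6*y**2 + 1.
  f_x(P) = -72, f_y(P) = -23 (gradient nonzero, so P is smooth).
Step 3: tangent line at P: -72·(x − -3) + -23·(y − -1) = 0.
Expanding: -72*x - 23*y - 239 = 0.


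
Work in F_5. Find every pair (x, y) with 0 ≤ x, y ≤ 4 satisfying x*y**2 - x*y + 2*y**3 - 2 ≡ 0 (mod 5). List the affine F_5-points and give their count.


Affine F_5-points: {(0, 1), (1, 1), (2, 1), (2, 4), (3, 1), (3, 2), (3, 3), (4, 1)}; count = 8.

For each of the 25 pairs (x, y) ∈ F_5², evaluate f(x, y) mod 5. Record the zeros.
  x = 0: [0↦3, 1↦0, 2↦4, 3↦2, 4↦1]  zeros at y ∈ {1}
  x = 1: [0↦3, 1↦0, 2↦1, 3↦3, 4↦3]  zeros at y ∈ {1}
  x = 2: [0↦3, 1↦0, 2↦3, 3↦4, 4↦0]  zeros at y ∈ {1, 4}
  x = 3: [0↦3, 1↦0, 2↦0, 3↦0, 4↦2]  zeros at y ∈ {1, 2, 3}
  x = 4: [0↦3, 1↦0, 2↦2, 3↦1, 4↦4]  zeros at y ∈ {1}
Collecting zeros: affine points = {(0, 1), (1, 1), (2, 1), (2, 4), (3, 1), (3, 2), (3, 3), (4, 1)}.
Total count |C(F_5)_aff| = 8.


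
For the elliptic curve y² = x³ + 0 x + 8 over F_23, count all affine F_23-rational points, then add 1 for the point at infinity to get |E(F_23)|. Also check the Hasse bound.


Affine points = {(0, 10), (0, 13), (1, 3), (1, 20), (2, 4), (2, 19), (3, 9), (3, 14), (4, 7), (4, 16), (5, 8), (5, 15), (7, 11), (7, 12), (9, 1), (9, 22), (15, 5), (15, 18), (19, 6), (19, 17), (20, 2), (20, 21), (21, 0)}; affine count = 23; |E(F_23)| = 24.

Discriminant check: Δ ∝ 4a³ + 27b² = 4·0³ + 27·8² = 4·0 + 27·64 ≡ 3 (mod 23). Nonzero ⇒ E is nonsingular.
For each x ∈ F_23, compute rhs = x³ + 0·x + 8 mod 23, then count y ∈ F_23 with y² ≡ rhs.
  x = 0: rhs = 8, matching y values: 10, 13 (2 points).
  x = 1: rhs = 9, matching y values: 3, 20 (2 points).
  x = 2: rhs = 16, matching y values: 4, 19 (2 points).
  x = 3: rhs = 12, matching y values: 9, 14 (2 points).
  x = 4: rhs = 3, matching y values: 7, 16 (2 points).
  x = 5: rhs = 18, matching y values: 8, 15 (2 points).
  x = 6: rhs = 17, matching y values: none (0 points).
  x = 7: rhs = 6, matching y values: 11, 12 (2 points).
  x = 8: rhs = 14, matching y values: none (0 points).
  x = 9: rhs = 1, matching y values: 1, 22 (2 points).
  x = 10: rhs = 19, matching y values: none (0 points).
  x = 11: rhs = 5, matching y values: none (0 points).
  x = 12: rhs = 11, matching y values: none (0 points).
  x = 13: rhs = 20, matching y values: none (0 points).
  x = 14: rhs = 15, matching y values: none (0 points).
  x = 15: rhs = 2, matching y values: 5, 18 (2 points).
  x = 16: rhs = 10, matching y values: none (0 points).
  x = 17: rhs = 22, matching y values: none (0 points).
  x = 18: rhs = 21, matching y values: none (0 points).
  x = 19: rhs = 13, matching y values: 6, 17 (2 points).
  x = 20: rhs = 4, matching y values: 2, 21 (2 points).
  x = 21: rhs = 0, matching y values: 0 (1 points).
  x = 22: rhs = 7, matching y values: none (0 points).
Total affine count: 23.
Full point count |E(F_23)| = 23 + 1 = 24.
Hasse bound: |24 − (23+1)| = |0| = 0 ≤ 2√23 ≈ 9.5917 ✓.


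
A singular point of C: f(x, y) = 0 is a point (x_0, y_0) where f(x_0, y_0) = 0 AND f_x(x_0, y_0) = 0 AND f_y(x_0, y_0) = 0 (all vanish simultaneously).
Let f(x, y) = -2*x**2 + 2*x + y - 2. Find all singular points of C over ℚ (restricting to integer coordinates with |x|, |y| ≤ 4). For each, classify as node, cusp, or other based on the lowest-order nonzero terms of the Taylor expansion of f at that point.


No singular points in the scanned grid; C is smooth there.

Compute partial derivatives:
  f_x = 2 - 4*x.
  f_y = 1.
f_y = 1 is a nonzero constant, so f_y never vanishes: no point (x, y) can satisfy f = f_x = f_y = 0. In particular no (x, y) ∈ {−4, ..., 4}² is singular; the curve is smooth.


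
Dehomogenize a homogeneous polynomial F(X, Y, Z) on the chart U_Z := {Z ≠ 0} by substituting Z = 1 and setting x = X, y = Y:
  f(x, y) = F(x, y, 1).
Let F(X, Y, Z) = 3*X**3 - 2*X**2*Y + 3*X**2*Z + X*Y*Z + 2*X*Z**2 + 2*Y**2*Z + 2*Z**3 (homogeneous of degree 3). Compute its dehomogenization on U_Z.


f(x, y) = 3*x**3 - 2*x**2*y + 3*x**2 + x*y + 2*x + 2*y**2 + 2

On U_Z we set Z = 1. Each monomial c·X^i·Y^j·Z^k in F becomes c·x^i·y^j·1^k = c·x^i·y^j.
Substituting Z = 1: F(X, Y, 1) = 3*x**3 - 2*x**2*y + 3*x**2 + x*y + 2*x + 2*y**2 + 2.
Note: deg(f) ≤ deg(F) = 3; strict inequality happens when F is divisible by Z (lost terms).


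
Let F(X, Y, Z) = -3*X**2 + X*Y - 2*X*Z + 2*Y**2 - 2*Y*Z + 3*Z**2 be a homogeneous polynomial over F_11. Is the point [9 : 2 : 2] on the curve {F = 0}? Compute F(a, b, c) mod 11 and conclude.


F(9,2,2) ≡ 4 (mod 11); P is NOT on the curve.

Evaluate F(9, 2, 2) term-by-term (mod 11).
  -3*X**2 ↦ -3·81·1·1 = -243
  X*Y ↦ 1·9·2·1 = 18
  -2*X*Z ↦ -2·9·1·2 = -36
  2*Y**2 ↦ 2·1·4·1 = 8
  -2*Y*Z ↦ -2·1·2·2 = -8
  3*Z**2 ↦ 3·1·1·4 = 12
Sum: F(9, 2, 2) = (-243) + (18) + (-36) + (8) + (-8) + (12) = -249.
Reducing mod 11: -249 ≡ 4 (mod 11).
Since F(a, b, c) ≡ 4 ≠ 0 (mod 11), P does NOT lie on the curve.


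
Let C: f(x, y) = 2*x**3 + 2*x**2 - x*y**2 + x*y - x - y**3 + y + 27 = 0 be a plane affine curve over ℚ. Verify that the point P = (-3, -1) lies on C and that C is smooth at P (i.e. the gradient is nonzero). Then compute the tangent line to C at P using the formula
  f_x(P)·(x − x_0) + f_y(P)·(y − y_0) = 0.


Tangent line at P: 39*x - 11*y + 106 = 0.

Step 1: f(-3, -1) = 0, so P lies on C.
Step 2: partial derivatives
  f_x(x, y) = 6*x**2 + 4*x - y**2 + y - 1, f_y(x, y) = -2*x*y + x - 3*y**2 + 1.
  f_x(P) = 39, f_y(P) = -11 (gradient nonzero, so P is smooth).
Step 3: tangent line at P: 39·(x − -3) + -11·(y − -1) = 0.
Expanding: 39*x - 11*y + 106 = 0.


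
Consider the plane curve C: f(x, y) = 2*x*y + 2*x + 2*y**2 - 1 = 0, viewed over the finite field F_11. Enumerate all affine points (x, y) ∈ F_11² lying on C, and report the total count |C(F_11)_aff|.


Affine F_11-points: {(2, 3), (2, 6), (6, 0), (6, 5), (7, 7), (7, 8), (8, 1), (8, 2), (9, 4), (9, 9)}; count = 10.

For each of the 121 pairs (x, y) ∈ F_11², evaluate f(x, y) mod 11. Record the zeros.
  x = 0: [0↦10, 1↦1, 2↦7, 3↦6, 4↦9, 5↦5, 6↦5, 7↦9, 8↦6, 9↦7, 10↦1]  zeros at y ∈ ∅
  x = 1: [0↦1, 1↦5, 2↦2, 3↦3, 4↦8, 5↦6, 6↦8, 7↦3, 8↦2, 9↦5, 10↦1]  zeros at y ∈ ∅
  x = 2: [0↦3, 1↦9, 2↦8, 3↦0, 4↦7, 5↦7, 6↦0, 7↦8, 8↦9, 9↦3, 10↦1]  zeros at y ∈ {3, 6}
  x = 3: [0↦5, 1↦2, 2↦3, 3↦8, 4↦6, 5↦8, 6↦3, 7↦2, 8↦5, 9↦1, 10↦1]  zeros at y ∈ ∅
  x = 4: [0↦7, 1↦6, 2↦9, 3↦5, 4↦5, 5↦9, 6↦6, 7↦7, 8↦1, 9↦10, 10↦1]  zeros at y ∈ ∅
  x = 5: [0↦9, 1↦10, 2↦4, 3↦2, 4↦4, 5↦10, 6↦9, 7↦1, 8↦8, 9↦8, 10↦1]  zeros at y ∈ ∅
  x = 6: [0↦0, 1↦3, 2↦10, 3↦10, 4↦3, 5↦0, 6↦1, 7↦6, 8↦4, 9↦6, 10↦1]  zeros at y ∈ {0, 5}
  x = 7: [0↦2, 1↦7, 2↦5, 3↦7, 4↦2, 5↦1, 6↦4, 7↦0, 8↦0, 9↦4, 10↦1]  zeros at y ∈ {7, 8}
  x = 8: [0↦4, 1↦0, 2↦0, 3↦4, 4↦1, 5↦2, 6↦7, 7↦5, 8↦7, 9↦2, 10↦1]  zeros at y ∈ {1, 2}
  x = 9: [0↦6, 1↦4, 2↦6, 3↦1, 4↦0, 5↦3, 6↦10, 7↦10, 8↦3, 9↦0, 10↦1]  zeros at y ∈ {4, 9}
  x = 10: [0↦8, 1↦8, 2↦1, 3↦9, 4↦10, 5↦4, 6↦2, 7↦4, 8↦10, 9↦9, 10↦1]  zeros at y ∈ ∅
Collecting zeros: affine points = {(2, 3), (2, 6), (6, 0), (6, 5), (7, 7), (7, 8), (8, 1), (8, 2), (9, 4), (9, 9)}.
Total count |C(F_11)_aff| = 10.


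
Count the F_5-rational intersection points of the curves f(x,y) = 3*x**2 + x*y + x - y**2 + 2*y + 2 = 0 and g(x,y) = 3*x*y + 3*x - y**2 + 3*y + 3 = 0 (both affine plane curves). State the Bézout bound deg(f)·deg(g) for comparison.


Common zeros: ∅; count = 0; Bézout bound = 4.

deg(f) = 2, deg(g) = 2, so Bézout bound = 4.
Scan x ∈ F_5. For each x, list the y ∈ F_5 with f(x, y) ≡ 0 and those with g(x, y) ≡ 0 (mod 5); the common zeros in that column are the intersection.
  x = 0: f ≡ 0 at y ∈ ∅; g ≡ 0 at y ∈ {1, 2}; common: ∅.
  x = 1: f ≡ 0 at y ∈ ∅; g ≡ 0 at y ∈ {3}; common: ∅.
  x = 2: f ≡ 0 at y ∈ {2}; g ≡ 0 at y ∈ ∅; common: ∅.
  x = 3: f ≡ 0 at y ∈ ∅; g ≡ 0 at y ∈ ∅; common: ∅.
  x = 4: f ≡ 0 at y ∈ ∅; g ≡ 0 at y ∈ {0}; common: ∅.
Collecting: common zeros = ∅, so the count is 0.
Comparison with the Bézout bound: 0 ≤ 4 = deg(f)·deg(g), as expected for curves with no common component (the affine F_5-count falls short of the bound because intersections may lie at infinity, over extension fields, or carry multiplicity).


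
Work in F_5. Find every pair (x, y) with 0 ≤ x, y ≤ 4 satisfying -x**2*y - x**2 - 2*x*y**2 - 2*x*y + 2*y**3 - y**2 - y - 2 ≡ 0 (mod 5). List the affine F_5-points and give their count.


Affine F_5-points: {(0, 3), (3, 2), (4, 1), (4, 3)}; count = 4.

For each of the 25 pairs (x, y) ∈ F_5², evaluate f(x, y) mod 5. Record the zeros.
  x = 0: [0↦3, 1↦3, 2↦3, 3↦0, 4↦1]  zeros at y ∈ {3}
  x = 1: [0↦2, 1↦2, 2↦3, 3↦2, 4↦1]  zeros at y ∈ ∅
  x = 2: [0↦4, 1↦2, 2↦2, 3↦1, 4↦1]  zeros at y ∈ ∅
  x = 3: [0↦4, 1↦3, 2↦0, 3↦2, 4↦1]  zeros at y ∈ {2}
  x = 4: [0↦2, 1↦0, 2↦2, 3↦0, 4↦1]  zeros at y ∈ {1, 3}
Collecting zeros: affine points = {(0, 3), (3, 2), (4, 1), (4, 3)}.
Total count |C(F_5)_aff| = 4.


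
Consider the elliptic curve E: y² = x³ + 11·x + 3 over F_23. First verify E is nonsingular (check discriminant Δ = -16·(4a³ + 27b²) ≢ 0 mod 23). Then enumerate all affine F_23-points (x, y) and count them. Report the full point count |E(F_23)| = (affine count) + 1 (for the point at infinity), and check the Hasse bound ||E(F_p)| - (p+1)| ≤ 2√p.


Affine points = {(0, 7), (0, 16), (6, 3), (6, 20), (7, 3), (7, 20), (9, 7), (9, 16), (10, 3), (10, 20), (11, 11), (11, 12), (12, 0), (14, 7), (14, 16), (15, 1), (15, 22), (20, 9), (20, 14)}; affine count = 19; |E(F_23)| = 20.

Discriminant check: Δ ∝ 4a³ + 27b² = 4·11³ + 27·3² = 4·1331 + 27·9 ≡ 1 (mod 23). Nonzero ⇒ E is nonsingular.
For each x ∈ F_23, compute rhs = x³ + 11·x + 3 mod 23, then count y ∈ F_23 with y² ≡ rhs.
  x = 0: rhs = 3, matching y values: 7, 16 (2 points).
  x = 1: rhs = 15, matching y values: none (0 points).
  x = 2: rhs = 10, matching y values: none (0 points).
  x = 3: rhs = 17, matching y values: none (0 points).
  x = 4: rhs = 19, matching y values: none (0 points).
  x = 5: rhs = 22, matching y values: none (0 points).
  x = 6: rhs = 9, matching y values: 3, 20 (2 points).
  x = 7: rhs = 9, matching y values: 3, 20 (2 points).
  x = 8: rhs = 5, matching y values: none (0 points).
  x = 9: rhs = 3, matching y values: 7, 16 (2 points).
  x = 10: rhs = 9, matching y values: 3, 20 (2 points).
  x = 11: rhs = 6, matching y values: 11, 12 (2 points).
  x = 12: rhs = 0, matching y values: 0 (1 points).
  x = 13: rhs = 20, matching y values: none (0 points).
  x = 14: rhs = 3, matching y values: 7, 16 (2 points).
  x = 15: rhs = 1, matching y values: 1, 22 (2 points).
  x = 16: rhs = 20, matching y values: none (0 points).
  x = 17: rhs = 20, matching y values: none (0 points).
  x = 18: rhs = 7, matching y values: none (0 points).
  x = 19: rhs = 10, matching y values: none (0 points).
  x = 20: rhs = 12, matching y values: 9, 14 (2 points).
  x = 21: rhs = 19, matching y values: none (0 points).
  x = 22: rhs = 14, matching y values: none (0 points).
Total affine count: 19.
Full point count |E(F_23)| = 19 + 1 = 20.
Hasse bound: |20 − (23+1)| = |-4| = 4 ≤ 2√23 ≈ 9.5917 ✓.


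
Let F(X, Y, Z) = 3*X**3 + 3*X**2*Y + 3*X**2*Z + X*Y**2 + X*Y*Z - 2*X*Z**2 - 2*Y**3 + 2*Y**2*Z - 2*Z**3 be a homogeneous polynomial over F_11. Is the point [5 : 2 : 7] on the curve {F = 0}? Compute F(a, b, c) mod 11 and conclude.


F(5,2,7) ≡ 4 (mod 11); P is NOT on the curve.

Evaluate F(5, 2, 7) term-by-term (mod 11).
  3*X**3 ↦ 3·125·1·1 = 375
  3*X**2*Y ↦ 3·25·2·1 = 150
  3*X**2*Z ↦ 3·25·1·7 = 525
  X*Y**2 ↦ 1·5·4·1 = 20
  X*Y*Z ↦ 1·5·2·7 = 70
  -2*X*Z**2 ↦ -2·5·1·49 = -490
  -2*Y**3 ↦ -2·1·8·1 = -16
  2*Y**2*Z ↦ 2·1·4·7 = 56
  -2*Z**3 ↦ -2·1·1·343 = -686
Sum: F(5, 2, 7) = (375) + (150) + (525) + (20) + (70) + (-490) + (-16) + (56) + (-686) = 4.
Reducing mod 11: 4 ≡ 4 (mod 11).
Since F(a, b, c) ≡ 4 ≠ 0 (mod 11), P does NOT lie on the curve.


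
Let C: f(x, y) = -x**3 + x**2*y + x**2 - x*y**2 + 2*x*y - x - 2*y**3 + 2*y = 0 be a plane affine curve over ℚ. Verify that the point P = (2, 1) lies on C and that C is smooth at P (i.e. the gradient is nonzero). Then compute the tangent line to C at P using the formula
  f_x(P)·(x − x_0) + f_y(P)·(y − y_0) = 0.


Tangent line at P: 8 - 4*x = 0.

Step 1: f(2, 1) = 0, so P lies on C.
Step 2: partial derivatives
  f_x(x, y) = -3*x**2 + 2*x*y + 2*x - y**2 + 2*y - 1, f_y(x, y) = x**2 - 2*x*y + 2*x - 6*y**2 + 2.
  f_x(P) = -4, f_y(P) = 0 (gradient nonzero, so P is smooth).
Step 3: tangent line at P: -4·(x − 2) + 0·(y − 1) = 0.
Expanding: 8 - 4*x = 0.


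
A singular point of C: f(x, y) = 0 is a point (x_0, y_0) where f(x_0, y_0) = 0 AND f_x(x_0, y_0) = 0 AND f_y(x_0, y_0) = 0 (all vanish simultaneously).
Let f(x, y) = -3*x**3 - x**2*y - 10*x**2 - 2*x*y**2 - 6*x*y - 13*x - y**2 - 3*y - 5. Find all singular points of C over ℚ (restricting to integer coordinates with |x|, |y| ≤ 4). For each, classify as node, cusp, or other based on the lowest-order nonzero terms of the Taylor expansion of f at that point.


Singular points: {(-1, -1)}; classification: cusp.

Compute partial derivatives:
  f_x = -9*x**2 - 2*x*y - 20*x - 2*y**2 - 6*y - 13.
  f_y = -x**2 - 4*x*y - 6*x - 2*y - 3.
Scan x_0 ∈ {−4, ..., 4}. For each x_0, f_y(x_0, y) is a polynomial in y; find its integer roots y ∈ {−4, ..., 4}, then test f_x and f at those candidates.
  x = -4: f_y(-4, y) = 14*y + 5; no integer root y with |y| ≤ 4.
  x = -3: f_y(-3, y) = 10*y + 6; no integer root y with |y| ≤ 4.
  x = -2: f_y(-2, y) = 6*y + 5; no integer root y with |y| ≤ 4.
  x = -1: f_y(-1, y) = 2*y + 2; vanishes at y ∈ {-1}. (-1, -1): f_x = 0, f = 0 — SINGULAR.
  x = 0: f_y(0, y) = -2*y - 3; no integer root y with |y| ≤ 4.
  x = 1: f_y(1, y) = -6*y - 10; no integer root y with |y| ≤ 4.
  x = 2: f_y(2, y) = -10*y - 19; no integer root y with |y| ≤ 4.
  x = 3: f_y(3, y) = -14*y - 30; no integer root y with |y| ≤ 4.
  x = 4: f_y(4, y) = -18*y - 43; no integer root y with |y| ≤ 4.
Only singular point on the grid: (-1, -1).
Classify: substitute x = -1 + u, y = -1 + v and expand: f = -3*u**3 - u**2*v - 2*u*v**2 + v**2.
No constant or linear terms (consistent with a singular point). Quadratic part: v**2. Cubic part: -3*u**3 - u**2*v - 2*u*v**2.
The quadratic part v**2 is a perfect square, so there is a single (double) tangent line v = 0, i.e. y = -1. Restricting the cubic part to that line (v = 0) leaves -3*u**3 ≠ 0, so f is not divisible by v and the branch is v² ≈ 3*u**3 to lowest order — this is a cusp.
Classification: cusp.


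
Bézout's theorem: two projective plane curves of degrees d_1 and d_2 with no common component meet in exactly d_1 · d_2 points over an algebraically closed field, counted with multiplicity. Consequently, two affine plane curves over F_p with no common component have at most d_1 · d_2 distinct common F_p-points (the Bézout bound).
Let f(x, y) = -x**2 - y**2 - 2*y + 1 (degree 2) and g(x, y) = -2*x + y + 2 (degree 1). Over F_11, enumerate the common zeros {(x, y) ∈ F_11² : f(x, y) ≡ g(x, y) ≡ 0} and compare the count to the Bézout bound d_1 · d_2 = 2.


Common zeros: {(1, 0), (2, 2)}; count = 2; Bézout bound = 2.

deg(f) = 2, deg(g) = 1, so Bézout bound = 2.
Scan x ∈ F_11. For each x, list the y ∈ F_11 with f(x, y) ≡ 0 and those with g(x, y) ≡ 0 (mod 11); the common zeros in that column are the intersection.
  x = 0: f ≡ 0 at y ∈ ∅; g ≡ 0 at y ∈ {9}; common: ∅.
  x = 1: f ≡ 0 at y ∈ {0, 9}; g ≡ 0 at y ∈ {0}; common: {0}.
  x = 2: f ≡ 0 at y ∈ {2, 7}; g ≡ 0 at y ∈ {2}; common: {2}.
  x = 3: f ≡ 0 at y ∈ {1, 8}; g ≡ 0 at y ∈ {4}; common: ∅.
  x = 4: f ≡ 0 at y ∈ ∅; g ≡ 0 at y ∈ {6}; common: ∅.
  x = 5: f ≡ 0 at y ∈ ∅; g ≡ 0 at y ∈ {8}; common: ∅.
  x = 6: f ≡ 0 at y ∈ ∅; g ≡ 0 at y ∈ {10}; common: ∅.
  x = 7: f ≡ 0 at y ∈ ∅; g ≡ 0 at y ∈ {1}; common: ∅.
  x = 8: f ≡ 0 at y ∈ {1, 8}; g ≡ 0 at y ∈ {3}; common: ∅.
  x = 9: f ≡ 0 at y ∈ {2, 7}; g ≡ 0 at y ∈ {5}; common: ∅.
  x = 10: f ≡ 0 at y ∈ {0, 9}; g ≡ 0 at y ∈ {7}; common: ∅.
Collecting: common zeros = {(1, 0), (2, 2)}, so the count is 2.
Comparison with the Bézout bound: 2 ≤ 2 = deg(f)·deg(g), as expected for curves with no common component (the bound is attained).


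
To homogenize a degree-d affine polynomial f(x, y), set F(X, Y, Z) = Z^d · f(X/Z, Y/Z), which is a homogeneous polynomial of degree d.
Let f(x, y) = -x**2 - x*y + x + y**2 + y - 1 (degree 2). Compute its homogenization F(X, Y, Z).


F(X, Y, Z) = -X**2 - X*Y + X*Z + Y**2 + Y*Z - Z**2

deg(f) = 2.
Substitute x = X/Z, y = Y/Z into f, then multiply by Z^2.
  monomial -1·x^2·y^0 ↦ -1·X^2·Y^0·Z^0.
  monomial -1·x^1·y^1 ↦ -1·X^1·Y^1·Z^0.
  monomial 1·x^1·y^0 ↦ 1·X^1·Y^0·Z^1.
  monomial 1·x^0·y^2 ↦ 1·X^0·Y^2·Z^0.
  monomial 1·x^0·y^1 ↦ 1·X^0·Y^1·Z^1.
  monomial -1·x^0·y^0 ↦ -1·X^0·Y^0·Z^2.
Collecting: F(X, Y, Z) = -X**2 - X*Y + X*Z + Y**2 + Y*Z - Z**2.


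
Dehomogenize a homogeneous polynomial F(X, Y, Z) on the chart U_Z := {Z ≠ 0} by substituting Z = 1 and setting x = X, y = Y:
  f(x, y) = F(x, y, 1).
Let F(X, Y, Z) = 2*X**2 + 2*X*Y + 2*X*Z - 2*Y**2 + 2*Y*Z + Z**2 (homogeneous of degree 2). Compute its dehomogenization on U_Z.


f(x, y) = 2*x**2 + 2*x*y + 2*x - 2*y**2 + 2*y + 1

On U_Z we set Z = 1. Each monomial c·X^i·Y^j·Z^k in F becomes c·x^i·y^j·1^k = c·x^i·y^j.
Substituting Z = 1: F(X, Y, 1) = 2*x**2 + 2*x*y + 2*x - 2*y**2 + 2*y + 1.
Note: deg(f) ≤ deg(F) = 2; strict inequality happens when F is divisible by Z (lost terms).


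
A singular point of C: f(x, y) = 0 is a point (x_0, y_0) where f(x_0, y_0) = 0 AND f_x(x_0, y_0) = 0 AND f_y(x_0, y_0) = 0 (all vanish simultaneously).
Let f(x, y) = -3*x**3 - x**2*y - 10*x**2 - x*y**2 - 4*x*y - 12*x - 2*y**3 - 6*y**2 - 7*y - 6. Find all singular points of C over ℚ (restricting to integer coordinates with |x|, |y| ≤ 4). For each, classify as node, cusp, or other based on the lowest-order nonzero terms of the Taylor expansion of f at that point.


Singular points: {(-1, -1)}; classification: cusp.

Compute partial derivatives:
  f_x = -9*x**2 - 2*x*y - 20*x - y**2 - 4*y - 12.
  f_y = -x**2 - 2*x*y - 4*x - 6*y**2 - 12*y - 7.
Scan x_0 ∈ {−4, ..., 4}. For each x_0, f_y(x_0, y) is a polynomial in y; find its integer roots y ∈ {−4, ..., 4}, then test f_x and f at those candidates.
  x = -4: f_y(-4, y) = -6*y**2 - 4*y - 7; no integer root y with |y| ≤ 4.
  x = -3: f_y(-3, y) = -6*y**2 - 6*y - 4; no integer root y with |y| ≤ 4.
  x = -2: f_y(-2, y) = -6*y**2 - 8*y - 3; no integer root y with |y| ≤ 4.
  x = -1: f_y(-1, y) = -6*y**2 - 10*y - 4; vanishes at y ∈ {-1}. (-1, -1): f_x = 0, f = 0 — SINGULAR.
  x = 0: f_y(0, y) = -6*y**2 - 12*y - 7; no integer root y with |y| ≤ 4.
  x = 1: f_y(1, y) = -6*y**2 - 14*y - 12; no integer root y with |y| ≤ 4.
  x = 2: f_y(2, y) = -6*y**2 - 16*y - 19; no integer root y with |y| ≤ 4.
  x = 3: f_y(3, y) = -6*y**2 - 18*y - 28; no integer root y with |y| ≤ 4.
  x = 4: f_y(4, y) = -6*y**2 - 20*y - 39; no integer root y with |y| ≤ 4.
Only singular point on the grid: (-1, -1).
Classify: substitute x = -1 + u, y = -1 + v and expand: f = -3*u**3 - u**2*v - u*v**2 - 2*v**3 + v**2.
No constant or linear terms (consistent with a singular point). Quadratic part: v**2. Cubic part: -3*u**3 - u**2*v - u*v**2 - 2*v**3.
The quadratic part v**2 is a perfect square, so there is a single (double) tangent line v = 0, i.e. y = -1. Restricting the cubic part to that line (v = 0) leaves -3*u**3 ≠ 0, so f is not divisible by v and the branch is v² ≈ 3*u**3 to lowest order — this is a cusp.
Classification: cusp.
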